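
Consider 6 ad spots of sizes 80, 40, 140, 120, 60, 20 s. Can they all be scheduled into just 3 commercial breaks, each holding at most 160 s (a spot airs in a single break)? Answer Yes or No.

Yes

A valid assignment using 3 commercial breaks:
  break 1: 140 + 20 = 160
  break 2: 120 + 40 = 160
  break 3: 80 + 60 = 140
Every load is within 160 s, so 3 commercial breaks suffice.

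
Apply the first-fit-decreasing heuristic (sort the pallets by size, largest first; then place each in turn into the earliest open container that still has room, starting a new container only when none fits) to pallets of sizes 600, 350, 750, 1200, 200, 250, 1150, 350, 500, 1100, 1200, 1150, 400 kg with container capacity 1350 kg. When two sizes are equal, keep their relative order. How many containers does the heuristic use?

Sorted descending: 1200, 1200, 1150, 1150, 1100, 750, 600, 500, 400, 350, 350, 250, 200.
  1200 → container 1 (new)  [load 1200/1350]
  1200 → container 2 (new)  [load 1200/1350]
  1150 → container 3 (new)  [load 1150/1350]
  1150 → container 4 (new)  [load 1150/1350]
  1100 → container 5 (new)  [load 1100/1350]
  750 → container 6 (new)  [load 750/1350]
  600 → container 6  [load 1350/1350]
  500 → container 7 (new)  [load 500/1350]
  400 → container 7  [load 900/1350]
  350 → container 7  [load 1250/1350]
  350 → container 8 (new)  [load 350/1350]
  250 → container 5  [load 1350/1350]
  200 → container 3  [load 1350/1350]
8 containers opened.

8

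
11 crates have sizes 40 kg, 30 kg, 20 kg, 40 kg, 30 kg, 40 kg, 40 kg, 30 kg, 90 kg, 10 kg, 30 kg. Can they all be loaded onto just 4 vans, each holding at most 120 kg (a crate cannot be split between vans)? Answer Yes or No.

A valid assignment using 4 vans:
  van 1: 90 + 30 = 120
  van 2: 40 + 40 + 40 = 120
  van 3: 40 + 30 + 30 + 20 = 120
  van 4: 30 + 10 = 40
Every load is within 120 kg, so 4 vans suffice.

Yes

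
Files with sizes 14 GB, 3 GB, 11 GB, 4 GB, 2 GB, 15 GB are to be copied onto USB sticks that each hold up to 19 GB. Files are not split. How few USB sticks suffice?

3

Total = 15 + 14 + 11 + 4 + 3 + 2 = 49 GB.
Lower bound: ⌈49/19⌉ = 3 USB sticks.
A packing using 3 USB sticks:
  USB stick 1: 15 + 4 = 19
  USB stick 2: 14 + 3 + 2 = 19
  USB stick 3: 11 = 11
This matches the lower bound, so 3 is optimal.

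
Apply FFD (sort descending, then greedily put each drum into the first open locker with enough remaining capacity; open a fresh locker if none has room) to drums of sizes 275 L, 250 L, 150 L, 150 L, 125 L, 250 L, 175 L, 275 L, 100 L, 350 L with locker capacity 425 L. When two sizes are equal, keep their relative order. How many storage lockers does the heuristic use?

Sorted descending: 350, 275, 275, 250, 250, 175, 150, 150, 125, 100.
  350 → locker 1 (new)  [load 350/425]
  275 → locker 2 (new)  [load 275/425]
  275 → locker 3 (new)  [load 275/425]
  250 → locker 4 (new)  [load 250/425]
  250 → locker 5 (new)  [load 250/425]
  175 → locker 4  [load 425/425]
  150 → locker 2  [load 425/425]
  150 → locker 3  [load 425/425]
  125 → locker 5  [load 375/425]
  100 → locker 6 (new)  [load 100/425]
6 storage lockers opened.

6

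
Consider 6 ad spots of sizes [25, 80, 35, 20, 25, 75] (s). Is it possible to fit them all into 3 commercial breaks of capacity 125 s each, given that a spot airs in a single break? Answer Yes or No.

A valid assignment using 3 commercial breaks:
  break 1: 80 + 35 = 115
  break 2: 75 + 25 + 25 = 125
  break 3: 20 = 20
Every load is within 125 s, so 3 commercial breaks suffice.

Yes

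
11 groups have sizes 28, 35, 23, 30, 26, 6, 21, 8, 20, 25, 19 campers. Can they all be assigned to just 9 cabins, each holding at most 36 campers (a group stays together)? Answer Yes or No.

A valid assignment using 9 cabins:
  cabin 1: 35 = 35
  cabin 2: 30 + 6 = 36
  cabin 3: 28 + 8 = 36
  cabin 4: 26 = 26
  cabin 5: 25 = 25
  cabin 6: 23 = 23
  cabin 7: 21 = 21
  cabin 8: 20 = 20
  cabin 9: 19 = 19
Every load is within 36 campers, so 9 cabins suffice.

Yes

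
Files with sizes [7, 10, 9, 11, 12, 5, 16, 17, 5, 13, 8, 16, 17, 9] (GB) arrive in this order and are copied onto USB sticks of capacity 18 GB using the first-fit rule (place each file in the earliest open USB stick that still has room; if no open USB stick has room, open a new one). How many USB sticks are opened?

10

  7 → USB stick 1 (new)  [load 7/18]
  10 → USB stick 1  [load 17/18]
  9 → USB stick 2 (new)  [load 9/18]
  11 → USB stick 3 (new)  [load 11/18]
  12 → USB stick 4 (new)  [load 12/18]
  5 → USB stick 2  [load 14/18]
  16 → USB stick 5 (new)  [load 16/18]
  17 → USB stick 6 (new)  [load 17/18]
  5 → USB stick 3  [load 16/18]
  13 → USB stick 7 (new)  [load 13/18]
  8 → USB stick 8 (new)  [load 8/18]
  16 → USB stick 9 (new)  [load 16/18]
  17 → USB stick 10 (new)  [load 17/18]
  9 → USB stick 8  [load 17/18]
10 USB sticks opened.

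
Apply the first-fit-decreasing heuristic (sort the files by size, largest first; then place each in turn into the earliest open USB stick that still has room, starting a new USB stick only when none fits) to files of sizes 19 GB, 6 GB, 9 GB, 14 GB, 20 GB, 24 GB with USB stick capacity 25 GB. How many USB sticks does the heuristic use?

Sorted descending: 24, 20, 19, 14, 9, 6.
  24 → USB stick 1 (new)  [load 24/25]
  20 → USB stick 2 (new)  [load 20/25]
  19 → USB stick 3 (new)  [load 19/25]
  14 → USB stick 4 (new)  [load 14/25]
  9 → USB stick 4  [load 23/25]
  6 → USB stick 3  [load 25/25]
4 USB sticks opened.

4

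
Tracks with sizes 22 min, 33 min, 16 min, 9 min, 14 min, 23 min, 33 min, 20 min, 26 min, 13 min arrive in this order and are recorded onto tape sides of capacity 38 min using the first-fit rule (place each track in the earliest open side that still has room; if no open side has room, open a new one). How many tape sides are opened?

7

  22 → side 1 (new)  [load 22/38]
  33 → side 2 (new)  [load 33/38]
  16 → side 1  [load 38/38]
  9 → side 3 (new)  [load 9/38]
  14 → side 3  [load 23/38]
  23 → side 4 (new)  [load 23/38]
  33 → side 5 (new)  [load 33/38]
  20 → side 6 (new)  [load 20/38]
  26 → side 7 (new)  [load 26/38]
  13 → side 3  [load 36/38]
7 tape sides opened.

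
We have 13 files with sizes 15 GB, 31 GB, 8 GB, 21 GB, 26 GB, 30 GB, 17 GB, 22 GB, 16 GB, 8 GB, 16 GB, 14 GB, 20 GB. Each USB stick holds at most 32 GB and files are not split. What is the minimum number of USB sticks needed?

Total = 31 + 30 + 26 + 22 + 21 + 20 + 17 + 16 + 16 + 15 + 14 + 8 + 8 = 244 GB.
Lower bound: ⌈244/32⌉ = 8 USB sticks.
A packing using 9 USB sticks:
  USB stick 1: 31 = 31
  USB stick 2: 30 = 30
  USB stick 3: 26 = 26
  USB stick 4: 22 + 8 = 30
  USB stick 5: 21 + 8 = 29
  USB stick 6: 20 = 20
  USB stick 7: 17 + 15 = 32
  USB stick 8: 16 + 16 = 32
  USB stick 9: 14 = 14
No arrangement into 8 USB sticks stays within capacity, so 9 is optimal.

9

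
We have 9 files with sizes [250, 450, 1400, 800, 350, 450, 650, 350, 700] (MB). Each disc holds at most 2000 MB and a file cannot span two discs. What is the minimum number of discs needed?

Total = 1400 + 800 + 700 + 650 + 450 + 450 + 350 + 350 + 250 = 5400 MB.
Lower bound: ⌈5400/2000⌉ = 3 discs.
A packing using 3 discs:
  disc 1: 1400 + 450 = 1850
  disc 2: 800 + 700 + 450 = 1950
  disc 3: 650 + 350 + 350 + 250 = 1600
This matches the lower bound, so 3 is optimal.

3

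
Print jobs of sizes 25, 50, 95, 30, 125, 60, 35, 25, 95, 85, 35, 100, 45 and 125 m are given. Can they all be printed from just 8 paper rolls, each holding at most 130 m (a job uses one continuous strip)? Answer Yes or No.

A valid assignment using 8 paper rolls:
  roll 1: 125 = 125
  roll 2: 125 = 125
  roll 3: 100 + 30 = 130
  roll 4: 95 + 35 = 130
  roll 5: 95 + 35 = 130
  roll 6: 85 + 45 = 130
  roll 7: 60 + 50 = 110
  roll 8: 25 + 25 = 50
Every load is within 130 m, so 8 paper rolls suffice.

Yes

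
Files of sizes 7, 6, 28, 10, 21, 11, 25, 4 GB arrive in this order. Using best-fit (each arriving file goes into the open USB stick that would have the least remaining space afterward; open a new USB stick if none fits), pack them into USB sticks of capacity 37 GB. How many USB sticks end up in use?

4

  7 → USB stick 1 (new)  [load 7/37]
  6 → USB stick 1  [load 13/37]
  28 → USB stick 2 (new)  [load 28/37]
  10 → USB stick 1  [load 23/37]
  21 → USB stick 3 (new)  [load 21/37]
  11 → USB stick 1  [load 34/37]
  25 → USB stick 4 (new)  [load 25/37]
  4 → USB stick 2  [load 32/37]
4 USB sticks opened.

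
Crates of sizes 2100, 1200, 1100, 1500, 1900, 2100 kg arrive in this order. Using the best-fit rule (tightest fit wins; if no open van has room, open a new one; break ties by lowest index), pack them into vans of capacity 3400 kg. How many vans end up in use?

  2100 → van 1 (new)  [load 2100/3400]
  1200 → van 1  [load 3300/3400]
  1100 → van 2 (new)  [load 1100/3400]
  1500 → van 2  [load 2600/3400]
  1900 → van 3 (new)  [load 1900/3400]
  2100 → van 4 (new)  [load 2100/3400]
4 vans opened.

4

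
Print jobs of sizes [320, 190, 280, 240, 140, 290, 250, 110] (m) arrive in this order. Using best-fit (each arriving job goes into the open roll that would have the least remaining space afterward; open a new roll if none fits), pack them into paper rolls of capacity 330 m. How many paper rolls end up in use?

  320 → roll 1 (new)  [load 320/330]
  190 → roll 2 (new)  [load 190/330]
  280 → roll 3 (new)  [load 280/330]
  240 → roll 4 (new)  [load 240/330]
  140 → roll 2  [load 330/330]
  290 → roll 5 (new)  [load 290/330]
  250 → roll 6 (new)  [load 250/330]
  110 → roll 7 (new)  [load 110/330]
7 paper rolls opened.

7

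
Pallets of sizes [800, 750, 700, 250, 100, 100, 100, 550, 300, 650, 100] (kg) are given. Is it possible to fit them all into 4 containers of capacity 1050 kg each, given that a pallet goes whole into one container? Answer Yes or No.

Total = 4400 kg; ⌈4400/1050⌉ = 5.
At least 5 containers are required, but only 4 are allowed.

No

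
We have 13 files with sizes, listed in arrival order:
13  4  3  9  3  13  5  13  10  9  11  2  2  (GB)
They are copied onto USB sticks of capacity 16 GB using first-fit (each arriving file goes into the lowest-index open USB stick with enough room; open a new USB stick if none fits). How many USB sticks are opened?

7

  13 → USB stick 1 (new)  [load 13/16]
  4 → USB stick 2 (new)  [load 4/16]
  3 → USB stick 1  [load 16/16]
  9 → USB stick 2  [load 13/16]
  3 → USB stick 2  [load 16/16]
  13 → USB stick 3 (new)  [load 13/16]
  5 → USB stick 4 (new)  [load 5/16]
  13 → USB stick 5 (new)  [load 13/16]
  10 → USB stick 4  [load 15/16]
  9 → USB stick 6 (new)  [load 9/16]
  11 → USB stick 7 (new)  [load 11/16]
  2 → USB stick 3  [load 15/16]
  2 → USB stick 5  [load 15/16]
7 USB sticks opened.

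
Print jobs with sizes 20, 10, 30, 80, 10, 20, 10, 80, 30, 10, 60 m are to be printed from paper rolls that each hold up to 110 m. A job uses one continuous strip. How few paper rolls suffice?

4

Total = 80 + 80 + 60 + 30 + 30 + 20 + 20 + 10 + 10 + 10 + 10 = 360 m.
Lower bound: ⌈360/110⌉ = 4 paper rolls.
A packing using 4 paper rolls:
  roll 1: 80 + 30 = 110
  roll 2: 80 + 30 = 110
  roll 3: 60 + 20 + 20 + 10 = 110
  roll 4: 10 + 10 + 10 = 30
This matches the lower bound, so 4 is optimal.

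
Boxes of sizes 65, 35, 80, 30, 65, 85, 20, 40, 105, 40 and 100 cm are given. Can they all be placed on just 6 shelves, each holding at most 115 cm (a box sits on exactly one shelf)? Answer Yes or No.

No

Total = 665 cm; ⌈665/115⌉ = 6.
The bound of 6 does not rule out 6, but exhaustive search shows no assignment into 6 shelves of capacity 115 cm exists — the minimum is 7.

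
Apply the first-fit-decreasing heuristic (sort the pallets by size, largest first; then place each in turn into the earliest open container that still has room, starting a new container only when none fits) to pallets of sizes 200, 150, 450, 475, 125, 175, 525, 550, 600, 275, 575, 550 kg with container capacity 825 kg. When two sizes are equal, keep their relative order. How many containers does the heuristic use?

7

Sorted descending: 600, 575, 550, 550, 525, 475, 450, 275, 200, 175, 150, 125.
  600 → container 1 (new)  [load 600/825]
  575 → container 2 (new)  [load 575/825]
  550 → container 3 (new)  [load 550/825]
  550 → container 4 (new)  [load 550/825]
  525 → container 5 (new)  [load 525/825]
  475 → container 6 (new)  [load 475/825]
  450 → container 7 (new)  [load 450/825]
  275 → container 3  [load 825/825]
  200 → container 1  [load 800/825]
  175 → container 2  [load 750/825]
  150 → container 4  [load 700/825]
  125 → container 4  [load 825/825]
7 containers opened.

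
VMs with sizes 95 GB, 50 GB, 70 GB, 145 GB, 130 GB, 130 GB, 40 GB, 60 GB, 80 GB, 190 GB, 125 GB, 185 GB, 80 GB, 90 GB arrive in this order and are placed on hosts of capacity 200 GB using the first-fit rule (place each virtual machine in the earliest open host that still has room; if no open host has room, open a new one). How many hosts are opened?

  95 → host 1 (new)  [load 95/200]
  50 → host 1  [load 145/200]
  70 → host 2 (new)  [load 70/200]
  145 → host 3 (new)  [load 145/200]
  130 → host 2  [load 200/200]
  130 → host 4 (new)  [load 130/200]
  40 → host 1  [load 185/200]
  60 → host 4  [load 190/200]
  80 → host 5 (new)  [load 80/200]
  190 → host 6 (new)  [load 190/200]
  125 → host 7 (new)  [load 125/200]
  185 → host 8 (new)  [load 185/200]
  80 → host 5  [load 160/200]
  90 → host 9 (new)  [load 90/200]
9 hosts opened.

9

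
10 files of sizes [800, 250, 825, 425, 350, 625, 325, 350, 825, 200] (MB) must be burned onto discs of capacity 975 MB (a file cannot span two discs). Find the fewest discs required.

6

Total = 825 + 825 + 800 + 625 + 425 + 350 + 350 + 325 + 250 + 200 = 4975 MB.
Lower bound: ⌈4975/975⌉ = 6 discs.
A packing using 6 discs:
  disc 1: 825 = 825
  disc 2: 825 = 825
  disc 3: 800 = 800
  disc 4: 625 + 350 = 975
  disc 5: 425 + 350 + 200 = 975
  disc 6: 325 + 250 = 575
This matches the lower bound, so 6 is optimal.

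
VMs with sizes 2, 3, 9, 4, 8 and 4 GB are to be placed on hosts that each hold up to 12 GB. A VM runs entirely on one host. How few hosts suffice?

3

Total = 9 + 8 + 4 + 4 + 3 + 2 = 30 GB.
Lower bound: ⌈30/12⌉ = 3 hosts.
A packing using 3 hosts:
  host 1: 9 + 3 = 12
  host 2: 8 + 4 = 12
  host 3: 4 + 2 = 6
This matches the lower bound, so 3 is optimal.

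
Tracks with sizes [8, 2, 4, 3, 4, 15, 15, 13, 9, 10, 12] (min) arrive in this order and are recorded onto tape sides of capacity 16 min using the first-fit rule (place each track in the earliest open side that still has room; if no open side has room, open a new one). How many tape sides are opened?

7

  8 → side 1 (new)  [load 8/16]
  2 → side 1  [load 10/16]
  4 → side 1  [load 14/16]
  3 → side 2 (new)  [load 3/16]
  4 → side 2  [load 7/16]
  15 → side 3 (new)  [load 15/16]
  15 → side 4 (new)  [load 15/16]
  13 → side 5 (new)  [load 13/16]
  9 → side 2  [load 16/16]
  10 → side 6 (new)  [load 10/16]
  12 → side 7 (new)  [load 12/16]
7 tape sides opened.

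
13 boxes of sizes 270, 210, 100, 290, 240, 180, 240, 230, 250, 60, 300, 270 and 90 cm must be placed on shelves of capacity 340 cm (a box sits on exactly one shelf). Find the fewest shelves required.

Total = 300 + 290 + 270 + 270 + 250 + 240 + 240 + 230 + 210 + 180 + 100 + 90 + 60 = 2730 cm.
Lower bound: ⌈2730/340⌉ = 9 shelves.
Also, 10 boxes each exceed 170 cm, and no two of those can share a shelf, so at least 10 shelves are needed.
A packing using 10 shelves:
  shelf 1: 300 = 300
  shelf 2: 290 = 290
  shelf 3: 270 + 60 = 330
  shelf 4: 270 = 270
  shelf 5: 250 + 90 = 340
  shelf 6: 240 + 100 = 340
  shelf 7: 240 = 240
  shelf 8: 230 = 230
  shelf 9: 210 = 210
  shelf 10: 180 = 180
This matches the lower bound, so 10 is optimal.

10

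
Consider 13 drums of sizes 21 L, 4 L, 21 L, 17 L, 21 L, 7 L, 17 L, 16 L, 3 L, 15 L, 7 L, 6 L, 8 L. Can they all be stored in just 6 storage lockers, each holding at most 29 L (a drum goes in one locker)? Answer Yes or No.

No

Total = 163 L; ⌈163/29⌉ = 6.
7 drums each exceed half the capacity and cannot share a locker, forcing at least 7 storage lockers.
At least 7 storage lockers are required, but only 6 are allowed.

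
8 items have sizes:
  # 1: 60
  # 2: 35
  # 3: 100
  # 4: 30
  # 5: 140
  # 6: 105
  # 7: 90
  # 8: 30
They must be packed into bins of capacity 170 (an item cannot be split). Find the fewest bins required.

4

Total = 140 + 105 + 100 + 90 + 60 + 35 + 30 + 30 = 590.
Lower bound: ⌈590/170⌉ = 4 bins.
A packing using 4 bins:
  bin 1: 140 + 30 = 170
  bin 2: 105 + 60 = 165
  bin 3: 100 + 35 + 30 = 165
  bin 4: 90 = 90
This matches the lower bound, so 4 is optimal.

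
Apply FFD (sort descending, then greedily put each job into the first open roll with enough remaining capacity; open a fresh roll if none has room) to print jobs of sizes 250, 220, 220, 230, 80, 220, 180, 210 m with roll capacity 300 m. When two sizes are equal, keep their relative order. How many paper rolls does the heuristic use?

Sorted descending: 250, 230, 220, 220, 220, 210, 180, 80.
  250 → roll 1 (new)  [load 250/300]
  230 → roll 2 (new)  [load 230/300]
  220 → roll 3 (new)  [load 220/300]
  220 → roll 4 (new)  [load 220/300]
  220 → roll 5 (new)  [load 220/300]
  210 → roll 6 (new)  [load 210/300]
  180 → roll 7 (new)  [load 180/300]
  80 → roll 3  [load 300/300]
7 paper rolls opened.

7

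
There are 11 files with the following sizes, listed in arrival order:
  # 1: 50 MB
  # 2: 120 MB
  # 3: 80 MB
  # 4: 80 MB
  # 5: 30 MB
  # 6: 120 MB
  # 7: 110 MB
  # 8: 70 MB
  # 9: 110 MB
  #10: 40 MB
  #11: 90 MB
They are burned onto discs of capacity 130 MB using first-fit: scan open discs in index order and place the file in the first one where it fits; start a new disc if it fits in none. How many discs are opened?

  50 → disc 1 (new)  [load 50/130]
  120 → disc 2 (new)  [load 120/130]
  80 → disc 1  [load 130/130]
  80 → disc 3 (new)  [load 80/130]
  30 → disc 3  [load 110/130]
  120 → disc 4 (new)  [load 120/130]
  110 → disc 5 (new)  [load 110/130]
  70 → disc 6 (new)  [load 70/130]
  110 → disc 7 (new)  [load 110/130]
  40 → disc 6  [load 110/130]
  90 → disc 8 (new)  [load 90/130]
8 discs opened.

8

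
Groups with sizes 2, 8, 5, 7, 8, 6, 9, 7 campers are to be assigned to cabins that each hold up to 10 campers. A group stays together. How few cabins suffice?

7

Total = 9 + 8 + 8 + 7 + 7 + 6 + 5 + 2 = 52 campers.
Lower bound: ⌈52/10⌉ = 6 cabins.
A packing using 7 cabins:
  cabin 1: 9 = 9
  cabin 2: 8 + 2 = 10
  cabin 3: 8 = 8
  cabin 4: 7 = 7
  cabin 5: 7 = 7
  cabin 6: 6 = 6
  cabin 7: 5 = 5
No arrangement into 6 cabins stays within capacity, so 7 is optimal.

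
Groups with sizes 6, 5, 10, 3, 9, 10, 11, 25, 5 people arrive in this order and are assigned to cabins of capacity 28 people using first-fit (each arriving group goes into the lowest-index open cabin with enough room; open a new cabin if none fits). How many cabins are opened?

4

  6 → cabin 1 (new)  [load 6/28]
  5 → cabin 1  [load 11/28]
  10 → cabin 1  [load 21/28]
  3 → cabin 1  [load 24/28]
  9 → cabin 2 (new)  [load 9/28]
  10 → cabin 2  [load 19/28]
  11 → cabin 3 (new)  [load 11/28]
  25 → cabin 4 (new)  [load 25/28]
  5 → cabin 2  [load 24/28]
4 cabins opened.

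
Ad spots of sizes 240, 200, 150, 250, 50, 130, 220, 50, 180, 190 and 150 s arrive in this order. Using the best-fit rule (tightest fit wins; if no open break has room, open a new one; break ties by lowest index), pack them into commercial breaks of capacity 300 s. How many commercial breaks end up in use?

8

  240 → break 1 (new)  [load 240/300]
  200 → break 2 (new)  [load 200/300]
  150 → break 3 (new)  [load 150/300]
  250 → break 4 (new)  [load 250/300]
  50 → break 4  [load 300/300]
  130 → break 3  [load 280/300]
  220 → break 5 (new)  [load 220/300]
  50 → break 1  [load 290/300]
  180 → break 6 (new)  [load 180/300]
  190 → break 7 (new)  [load 190/300]
  150 → break 8 (new)  [load 150/300]
8 commercial breaks opened.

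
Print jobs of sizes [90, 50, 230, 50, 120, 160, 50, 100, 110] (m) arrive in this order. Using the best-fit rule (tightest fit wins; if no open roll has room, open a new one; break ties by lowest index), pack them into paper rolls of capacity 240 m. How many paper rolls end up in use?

5

  90 → roll 1 (new)  [load 90/240]
  50 → roll 1  [load 140/240]
  230 → roll 2 (new)  [load 230/240]
  50 → roll 1  [load 190/240]
  120 → roll 3 (new)  [load 120/240]
  160 → roll 4 (new)  [load 160/240]
  50 → roll 1  [load 240/240]
  100 → roll 3  [load 220/240]
  110 → roll 5 (new)  [load 110/240]
5 paper rolls opened.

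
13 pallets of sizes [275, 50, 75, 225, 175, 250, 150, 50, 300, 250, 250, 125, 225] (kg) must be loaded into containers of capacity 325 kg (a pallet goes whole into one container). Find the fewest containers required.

Total = 300 + 275 + 250 + 250 + 250 + 225 + 225 + 175 + 150 + 125 + 75 + 50 + 50 = 2400 kg.
Lower bound: ⌈2400/325⌉ = 8 containers.
A packing using 9 containers:
  container 1: 300 = 300
  container 2: 275 + 50 = 325
  container 3: 250 + 75 = 325
  container 4: 250 + 50 = 300
  container 5: 250 = 250
  container 6: 225 = 225
  container 7: 225 = 225
  container 8: 175 + 150 = 325
  container 9: 125 = 125
No arrangement into 8 containers stays within capacity, so 9 is optimal.

9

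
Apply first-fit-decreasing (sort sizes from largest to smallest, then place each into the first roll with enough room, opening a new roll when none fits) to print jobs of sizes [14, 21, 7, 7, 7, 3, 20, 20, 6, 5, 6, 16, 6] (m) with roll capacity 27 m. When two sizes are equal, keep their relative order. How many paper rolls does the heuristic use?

6

Sorted descending: 21, 20, 20, 16, 14, 7, 7, 7, 6, 6, 6, 5, 3.
  21 → roll 1 (new)  [load 21/27]
  20 → roll 2 (new)  [load 20/27]
  20 → roll 3 (new)  [load 20/27]
  16 → roll 4 (new)  [load 16/27]
  14 → roll 5 (new)  [load 14/27]
  7 → roll 2  [load 27/27]
  7 → roll 3  [load 27/27]
  7 → roll 4  [load 23/27]
  6 → roll 1  [load 27/27]
  6 → roll 5  [load 20/27]
  6 → roll 5  [load 26/27]
  5 → roll 6 (new)  [load 5/27]
  3 → roll 4  [load 26/27]
6 paper rolls opened.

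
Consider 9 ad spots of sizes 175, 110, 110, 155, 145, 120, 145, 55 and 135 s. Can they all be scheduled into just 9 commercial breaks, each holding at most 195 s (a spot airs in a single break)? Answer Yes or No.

A valid assignment using 8 commercial breaks:
  break 1: 175 = 175
  break 2: 155 = 155
  break 3: 145 = 145
  break 4: 145 = 145
  break 5: 135 + 55 = 190
  break 6: 120 = 120
  break 7: 110 = 110
  break 8: 110 = 110
That uses only 8 ≤ 9, so 9 commercial breaks are enough.

Yes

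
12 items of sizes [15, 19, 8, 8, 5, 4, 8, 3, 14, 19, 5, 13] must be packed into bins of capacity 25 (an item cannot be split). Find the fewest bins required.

Total = 19 + 19 + 15 + 14 + 13 + 8 + 8 + 8 + 5 + 5 + 4 + 3 = 121.
Lower bound: ⌈121/25⌉ = 5 bins.
A packing using 5 bins:
  bin 1: 19 + 5 = 24
  bin 2: 19 + 5 = 24
  bin 3: 15 + 8 = 23
  bin 4: 14 + 8 + 3 = 25
  bin 5: 13 + 8 + 4 = 25
This matches the lower bound, so 5 is optimal.

5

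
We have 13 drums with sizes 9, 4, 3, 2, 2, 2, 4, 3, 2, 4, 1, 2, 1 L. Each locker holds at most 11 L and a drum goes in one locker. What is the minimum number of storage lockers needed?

Total = 9 + 4 + 4 + 4 + 3 + 3 + 2 + 2 + 2 + 2 + 2 + 1 + 1 = 39 L.
Lower bound: ⌈39/11⌉ = 4 storage lockers.
A packing using 4 storage lockers:
  locker 1: 9 + 2 = 11
  locker 2: 4 + 4 + 3 = 11
  locker 3: 4 + 3 + 2 + 2 = 11
  locker 4: 2 + 2 + 1 + 1 = 6
This matches the lower bound, so 4 is optimal.

4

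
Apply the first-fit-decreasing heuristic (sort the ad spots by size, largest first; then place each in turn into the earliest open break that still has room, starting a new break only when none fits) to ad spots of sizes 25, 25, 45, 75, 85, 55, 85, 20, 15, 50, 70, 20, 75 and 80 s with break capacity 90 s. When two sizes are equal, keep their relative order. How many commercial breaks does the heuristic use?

9

Sorted descending: 85, 85, 80, 75, 75, 70, 55, 50, 45, 25, 25, 20, 20, 15.
  85 → break 1 (new)  [load 85/90]
  85 → break 2 (new)  [load 85/90]
  80 → break 3 (new)  [load 80/90]
  75 → break 4 (new)  [load 75/90]
  75 → break 5 (new)  [load 75/90]
  70 → break 6 (new)  [load 70/90]
  55 → break 7 (new)  [load 55/90]
  50 → break 8 (new)  [load 50/90]
  45 → break 9 (new)  [load 45/90]
  25 → break 7  [load 80/90]
  25 → break 8  [load 75/90]
  20 → break 6  [load 90/90]
  20 → break 9  [load 65/90]
  15 → break 4  [load 90/90]
9 commercial breaks opened.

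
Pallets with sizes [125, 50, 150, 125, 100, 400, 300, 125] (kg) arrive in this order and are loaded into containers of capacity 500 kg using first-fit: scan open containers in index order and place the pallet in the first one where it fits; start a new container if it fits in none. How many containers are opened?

  125 → container 1 (new)  [load 125/500]
  50 → container 1  [load 175/500]
  150 → container 1  [load 325/500]
  125 → container 1  [load 450/500]
  100 → container 2 (new)  [load 100/500]
  400 → container 2  [load 500/500]
  300 → container 3 (new)  [load 300/500]
  125 → container 3  [load 425/500]
3 containers opened.

3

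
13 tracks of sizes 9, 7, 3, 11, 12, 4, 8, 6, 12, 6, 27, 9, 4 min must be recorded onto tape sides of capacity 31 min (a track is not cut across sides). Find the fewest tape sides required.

Total = 27 + 12 + 12 + 11 + 9 + 9 + 8 + 7 + 6 + 6 + 4 + 4 + 3 = 118 min.
Lower bound: ⌈118/31⌉ = 4 tape sides.
A packing using 4 tape sides:
  side 1: 27 + 4 = 31
  side 2: 12 + 12 + 7 = 31
  side 3: 11 + 9 + 9 = 29
  side 4: 8 + 6 + 6 + 4 + 3 = 27
This matches the lower bound, so 4 is optimal.

4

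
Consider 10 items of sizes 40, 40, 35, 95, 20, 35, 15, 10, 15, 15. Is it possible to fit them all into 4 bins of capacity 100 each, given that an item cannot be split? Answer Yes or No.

Yes

A valid assignment using 4 bins:
  bin 1: 95 = 95
  bin 2: 40 + 40 + 20 = 100
  bin 3: 35 + 35 + 15 + 15 = 100
  bin 4: 15 + 10 = 25
Every load is within 100, so 4 bins suffice.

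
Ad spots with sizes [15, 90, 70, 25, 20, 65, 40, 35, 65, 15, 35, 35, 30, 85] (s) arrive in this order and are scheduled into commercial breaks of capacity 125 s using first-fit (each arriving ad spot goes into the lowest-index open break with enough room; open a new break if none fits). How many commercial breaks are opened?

  15 → break 1 (new)  [load 15/125]
  90 → break 1  [load 105/125]
  70 → break 2 (new)  [load 70/125]
  25 → break 2  [load 95/125]
  20 → break 1  [load 125/125]
  65 → break 3 (new)  [load 65/125]
  40 → break 3  [load 105/125]
  35 → break 4 (new)  [load 35/125]
  65 → break 4  [load 100/125]
  15 → break 2  [load 110/125]
  35 → break 5 (new)  [load 35/125]
  35 → break 5  [load 70/125]
  30 → break 5  [load 100/125]
  85 → break 6 (new)  [load 85/125]
6 commercial breaks opened.

6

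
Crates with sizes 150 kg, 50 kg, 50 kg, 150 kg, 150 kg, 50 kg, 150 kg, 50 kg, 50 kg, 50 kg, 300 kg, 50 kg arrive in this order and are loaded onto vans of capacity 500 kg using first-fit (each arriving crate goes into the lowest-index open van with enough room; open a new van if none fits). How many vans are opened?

3

  150 → van 1 (new)  [load 150/500]
  50 → van 1  [load 200/500]
  50 → van 1  [load 250/500]
  150 → van 1  [load 400/500]
  150 → van 2 (new)  [load 150/500]
  50 → van 1  [load 450/500]
  150 → van 2  [load 300/500]
  50 → van 1  [load 500/500]
  50 → van 2  [load 350/500]
  50 → van 2  [load 400/500]
  300 → van 3 (new)  [load 300/500]
  50 → van 2  [load 450/500]
3 vans opened.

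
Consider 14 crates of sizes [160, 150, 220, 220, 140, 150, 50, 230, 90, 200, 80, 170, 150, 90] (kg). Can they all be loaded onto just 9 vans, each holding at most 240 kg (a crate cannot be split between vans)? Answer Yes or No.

Total = 2100 kg; ⌈2100/240⌉ = 9.
10 crates each exceed half the capacity and cannot share a van, forcing at least 10 vans.
At least 10 vans are required, but only 9 are allowed.

No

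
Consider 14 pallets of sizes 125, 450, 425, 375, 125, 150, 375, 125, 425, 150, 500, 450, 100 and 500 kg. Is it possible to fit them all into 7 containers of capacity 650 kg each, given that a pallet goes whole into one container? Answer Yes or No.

Total = 4275 kg; ⌈4275/650⌉ = 7.
8 pallets each exceed half the capacity and cannot share a container, forcing at least 8 containers.
At least 8 containers are required, but only 7 are allowed.

No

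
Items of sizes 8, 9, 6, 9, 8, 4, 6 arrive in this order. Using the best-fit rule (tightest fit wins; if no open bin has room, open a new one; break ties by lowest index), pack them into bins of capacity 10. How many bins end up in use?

6

  8 → bin 1 (new)  [load 8/10]
  9 → bin 2 (new)  [load 9/10]
  6 → bin 3 (new)  [load 6/10]
  9 → bin 4 (new)  [load 9/10]
  8 → bin 5 (new)  [load 8/10]
  4 → bin 3  [load 10/10]
  6 → bin 6 (new)  [load 6/10]
6 bins opened.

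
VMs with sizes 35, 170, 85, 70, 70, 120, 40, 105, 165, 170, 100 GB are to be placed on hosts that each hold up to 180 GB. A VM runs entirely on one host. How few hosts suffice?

Total = 170 + 170 + 165 + 120 + 105 + 100 + 85 + 70 + 70 + 40 + 35 = 1130 GB.
Lower bound: ⌈1130/180⌉ = 7 hosts.
A packing using 7 hosts:
  host 1: 170 = 170
  host 2: 170 = 170
  host 3: 165 = 165
  host 4: 120 + 40 = 160
  host 5: 105 + 70 = 175
  host 6: 100 + 70 = 170
  host 7: 85 + 35 = 120
This matches the lower bound, so 7 is optimal.

7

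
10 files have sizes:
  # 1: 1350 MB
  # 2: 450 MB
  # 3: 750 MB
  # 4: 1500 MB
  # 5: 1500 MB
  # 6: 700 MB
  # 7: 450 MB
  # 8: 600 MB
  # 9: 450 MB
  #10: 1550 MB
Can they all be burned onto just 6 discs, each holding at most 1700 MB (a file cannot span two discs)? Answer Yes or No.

No

Total = 9300 MB; ⌈9300/1700⌉ = 6.
The bound of 6 does not rule out 6, but exhaustive search shows no assignment into 6 discs of capacity 1700 MB exists — the minimum is 7.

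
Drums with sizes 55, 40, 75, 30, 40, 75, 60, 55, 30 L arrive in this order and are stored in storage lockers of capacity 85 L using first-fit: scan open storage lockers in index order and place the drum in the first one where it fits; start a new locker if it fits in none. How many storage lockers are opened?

6

  55 → locker 1 (new)  [load 55/85]
  40 → locker 2 (new)  [load 40/85]
  75 → locker 3 (new)  [load 75/85]
  30 → locker 1  [load 85/85]
  40 → locker 2  [load 80/85]
  75 → locker 4 (new)  [load 75/85]
  60 → locker 5 (new)  [load 60/85]
  55 → locker 6 (new)  [load 55/85]
  30 → locker 6  [load 85/85]
6 storage lockers opened.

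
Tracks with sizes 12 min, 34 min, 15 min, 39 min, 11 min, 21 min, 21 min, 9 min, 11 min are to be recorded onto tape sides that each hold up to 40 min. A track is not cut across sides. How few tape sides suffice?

5

Total = 39 + 34 + 21 + 21 + 15 + 12 + 11 + 11 + 9 = 173 min.
Lower bound: ⌈173/40⌉ = 5 tape sides.
A packing using 5 tape sides:
  side 1: 39 = 39
  side 2: 34 = 34
  side 3: 21 + 15 = 36
  side 4: 21 + 12 = 33
  side 5: 11 + 11 + 9 = 31
This matches the lower bound, so 5 is optimal.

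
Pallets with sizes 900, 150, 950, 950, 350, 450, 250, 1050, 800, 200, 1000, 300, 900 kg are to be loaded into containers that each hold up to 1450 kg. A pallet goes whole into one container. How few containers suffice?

7

Total = 1050 + 1000 + 950 + 950 + 900 + 900 + 800 + 450 + 350 + 300 + 250 + 200 + 150 = 8250 kg.
Lower bound: ⌈8250/1450⌉ = 6 containers.
Also, 7 pallets each exceed 725 kg, and no two of those can share a container, so at least 7 containers are needed.
A packing using 7 containers:
  container 1: 1050 + 350 = 1400
  container 2: 1000 + 450 = 1450
  container 3: 950 + 300 + 200 = 1450
  container 4: 950 + 250 + 150 = 1350
  container 5: 900 = 900
  container 6: 900 = 900
  container 7: 800 = 800
This matches the lower bound, so 7 is optimal.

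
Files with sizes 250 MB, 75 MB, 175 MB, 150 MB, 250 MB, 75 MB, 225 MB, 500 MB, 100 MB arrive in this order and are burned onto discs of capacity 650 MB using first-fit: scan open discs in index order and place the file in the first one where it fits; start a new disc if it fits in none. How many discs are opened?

  250 → disc 1 (new)  [load 250/650]
  75 → disc 1  [load 325/650]
  175 → disc 1  [load 500/650]
  150 → disc 1  [load 650/650]
  250 → disc 2 (new)  [load 250/650]
  75 → disc 2  [load 325/650]
  225 → disc 2  [load 550/650]
  500 → disc 3 (new)  [load 500/650]
  100 → disc 2  [load 650/650]
3 discs opened.

3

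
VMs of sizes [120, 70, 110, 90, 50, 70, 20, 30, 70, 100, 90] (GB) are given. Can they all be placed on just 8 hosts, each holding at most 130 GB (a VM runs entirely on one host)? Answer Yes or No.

A valid assignment using 8 hosts:
  host 1: 120 = 120
  host 2: 110 + 20 = 130
  host 3: 100 + 30 = 130
  host 4: 90 = 90
  host 5: 90 = 90
  host 6: 70 + 50 = 120
  host 7: 70 = 70
  host 8: 70 = 70
Every load is within 130 GB, so 8 hosts suffice.

Yes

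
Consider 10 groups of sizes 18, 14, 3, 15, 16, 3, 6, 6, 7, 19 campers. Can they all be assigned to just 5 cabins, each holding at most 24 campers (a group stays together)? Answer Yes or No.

A valid assignment using 5 cabins:
  cabin 1: 19 + 3 = 22
  cabin 2: 18 + 6 = 24
  cabin 3: 16 + 7 = 23
  cabin 4: 15 + 6 + 3 = 24
  cabin 5: 14 = 14
Every load is within 24 campers, so 5 cabins suffice.

Yes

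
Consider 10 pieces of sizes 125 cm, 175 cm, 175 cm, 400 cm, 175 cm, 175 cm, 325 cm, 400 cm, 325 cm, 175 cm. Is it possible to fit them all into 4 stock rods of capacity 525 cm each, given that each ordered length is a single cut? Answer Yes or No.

Total = 2450 cm; ⌈2450/525⌉ = 5.
At least 5 stock rods are required, but only 4 are allowed.

No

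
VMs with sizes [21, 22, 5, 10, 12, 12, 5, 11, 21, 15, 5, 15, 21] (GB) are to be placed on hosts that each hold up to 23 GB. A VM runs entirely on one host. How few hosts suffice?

9

Total = 22 + 21 + 21 + 21 + 15 + 15 + 12 + 12 + 11 + 10 + 5 + 5 + 5 = 175 GB.
Lower bound: ⌈175/23⌉ = 8 hosts.
A packing using 9 hosts:
  host 1: 22 = 22
  host 2: 21 = 21
  host 3: 21 = 21
  host 4: 21 = 21
  host 5: 15 + 5 = 20
  host 6: 15 + 5 = 20
  host 7: 12 + 11 = 23
  host 8: 12 + 10 = 22
  host 9: 5 = 5
No arrangement into 8 hosts stays within capacity, so 9 is optimal.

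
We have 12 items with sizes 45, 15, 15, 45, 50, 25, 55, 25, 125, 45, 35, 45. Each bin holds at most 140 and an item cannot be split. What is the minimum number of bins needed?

4

Total = 125 + 55 + 50 + 45 + 45 + 45 + 45 + 35 + 25 + 25 + 15 + 15 = 525.
Lower bound: ⌈525/140⌉ = 4 bins.
A packing using 4 bins:
  bin 1: 125 + 15 = 140
  bin 2: 55 + 50 + 35 = 140
  bin 3: 45 + 45 + 45 = 135
  bin 4: 45 + 25 + 25 + 15 = 110
This matches the lower bound, so 4 is optimal.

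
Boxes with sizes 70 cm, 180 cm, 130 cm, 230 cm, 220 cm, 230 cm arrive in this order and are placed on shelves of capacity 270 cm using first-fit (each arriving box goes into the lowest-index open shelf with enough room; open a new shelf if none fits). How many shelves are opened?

  70 → shelf 1 (new)  [load 70/270]
  180 → shelf 1  [load 250/270]
  130 → shelf 2 (new)  [load 130/270]
  230 → shelf 3 (new)  [load 230/270]
  220 → shelf 4 (new)  [load 220/270]
  230 → shelf 5 (new)  [load 230/270]
5 shelves opened.

5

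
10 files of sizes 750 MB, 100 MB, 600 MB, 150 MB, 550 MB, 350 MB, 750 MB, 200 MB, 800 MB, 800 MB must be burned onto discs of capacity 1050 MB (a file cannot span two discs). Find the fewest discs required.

Total = 800 + 800 + 750 + 750 + 600 + 550 + 350 + 200 + 150 + 100 = 5050 MB.
Lower bound: ⌈5050/1050⌉ = 5 discs.
Also, 6 files each exceed 525 MB, and no two of those can share a disc, so at least 6 discs are needed.
A packing using 6 discs:
  disc 1: 800 + 200 = 1000
  disc 2: 800 + 150 + 100 = 1050
  disc 3: 750 = 750
  disc 4: 750 = 750
  disc 5: 600 + 350 = 950
  disc 6: 550 = 550
This matches the lower bound, so 6 is optimal.

6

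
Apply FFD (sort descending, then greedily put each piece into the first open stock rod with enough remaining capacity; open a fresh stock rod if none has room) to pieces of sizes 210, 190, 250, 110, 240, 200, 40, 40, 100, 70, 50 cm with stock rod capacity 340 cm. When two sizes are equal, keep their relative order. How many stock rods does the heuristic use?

5

Sorted descending: 250, 240, 210, 200, 190, 110, 100, 70, 50, 40, 40.
  250 → stock rod 1 (new)  [load 250/340]
  240 → stock rod 2 (new)  [load 240/340]
  210 → stock rod 3 (new)  [load 210/340]
  200 → stock rod 4 (new)  [load 200/340]
  190 → stock rod 5 (new)  [load 190/340]
  110 → stock rod 3  [load 320/340]
  100 → stock rod 2  [load 340/340]
  70 → stock rod 1  [load 320/340]
  50 → stock rod 4  [load 250/340]
  40 → stock rod 4  [load 290/340]
  40 → stock rod 4  [load 330/340]
5 stock rods opened.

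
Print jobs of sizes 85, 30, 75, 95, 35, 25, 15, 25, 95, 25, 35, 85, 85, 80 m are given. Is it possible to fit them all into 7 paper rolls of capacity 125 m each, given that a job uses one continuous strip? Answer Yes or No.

Yes

A valid assignment using 7 paper rolls:
  roll 1: 95 + 30 = 125
  roll 2: 95 + 25 = 120
  roll 3: 85 + 35 = 120
  roll 4: 85 + 35 = 120
  roll 5: 85 + 25 + 15 = 125
  roll 6: 80 + 25 = 105
  roll 7: 75 = 75
Every load is within 125 m, so 7 paper rolls suffice.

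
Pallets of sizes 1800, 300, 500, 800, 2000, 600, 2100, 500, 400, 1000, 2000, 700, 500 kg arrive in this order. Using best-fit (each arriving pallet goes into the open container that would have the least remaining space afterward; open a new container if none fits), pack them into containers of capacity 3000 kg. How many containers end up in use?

5

  1800 → container 1 (new)  [load 1800/3000]
  300 → container 1  [load 2100/3000]
  500 → container 1  [load 2600/3000]
  800 → container 2 (new)  [load 800/3000]
  2000 → container 2  [load 2800/3000]
  600 → container 3 (new)  [load 600/3000]
  2100 → container 3  [load 2700/3000]
  500 → container 4 (new)  [load 500/3000]
  400 → container 1  [load 3000/3000]
  1000 → container 4  [load 1500/3000]
  2000 → container 5 (new)  [load 2000/3000]
  700 → container 5  [load 2700/3000]
  500 → container 4  [load 2000/3000]
5 containers opened.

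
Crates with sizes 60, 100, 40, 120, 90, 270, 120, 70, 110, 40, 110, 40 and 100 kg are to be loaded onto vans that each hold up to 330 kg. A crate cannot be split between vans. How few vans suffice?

Total = 270 + 120 + 120 + 110 + 110 + 100 + 100 + 90 + 70 + 60 + 40 + 40 + 40 = 1270 kg.
Lower bound: ⌈1270/330⌉ = 4 vans.
A packing using 4 vans:
  van 1: 270 + 60 = 330
  van 2: 120 + 120 + 90 = 330
  van 3: 110 + 110 + 100 = 320
  van 4: 100 + 70 + 40 + 40 + 40 = 290
This matches the lower bound, so 4 is optimal.

4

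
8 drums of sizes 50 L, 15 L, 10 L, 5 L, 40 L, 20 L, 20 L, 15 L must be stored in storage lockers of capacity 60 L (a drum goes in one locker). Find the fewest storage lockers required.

Total = 50 + 40 + 20 + 20 + 15 + 15 + 10 + 5 = 175 L.
Lower bound: ⌈175/60⌉ = 3 storage lockers.
A packing using 3 storage lockers:
  locker 1: 50 + 10 = 60
  locker 2: 40 + 20 = 60
  locker 3: 20 + 15 + 15 + 5 = 55
This matches the lower bound, so 3 is optimal.

3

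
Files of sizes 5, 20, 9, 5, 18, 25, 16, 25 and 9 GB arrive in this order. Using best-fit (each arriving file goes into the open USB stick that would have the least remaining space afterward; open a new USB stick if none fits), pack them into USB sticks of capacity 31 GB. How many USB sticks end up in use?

5

  5 → USB stick 1 (new)  [load 5/31]
  20 → USB stick 1  [load 25/31]
  9 → USB stick 2 (new)  [load 9/31]
  5 → USB stick 1  [load 30/31]
  18 → USB stick 2  [load 27/31]
  25 → USB stick 3 (new)  [load 25/31]
  16 → USB stick 4 (new)  [load 16/31]
  25 → USB stick 5 (new)  [load 25/31]
  9 → USB stick 4  [load 25/31]
5 USB sticks opened.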